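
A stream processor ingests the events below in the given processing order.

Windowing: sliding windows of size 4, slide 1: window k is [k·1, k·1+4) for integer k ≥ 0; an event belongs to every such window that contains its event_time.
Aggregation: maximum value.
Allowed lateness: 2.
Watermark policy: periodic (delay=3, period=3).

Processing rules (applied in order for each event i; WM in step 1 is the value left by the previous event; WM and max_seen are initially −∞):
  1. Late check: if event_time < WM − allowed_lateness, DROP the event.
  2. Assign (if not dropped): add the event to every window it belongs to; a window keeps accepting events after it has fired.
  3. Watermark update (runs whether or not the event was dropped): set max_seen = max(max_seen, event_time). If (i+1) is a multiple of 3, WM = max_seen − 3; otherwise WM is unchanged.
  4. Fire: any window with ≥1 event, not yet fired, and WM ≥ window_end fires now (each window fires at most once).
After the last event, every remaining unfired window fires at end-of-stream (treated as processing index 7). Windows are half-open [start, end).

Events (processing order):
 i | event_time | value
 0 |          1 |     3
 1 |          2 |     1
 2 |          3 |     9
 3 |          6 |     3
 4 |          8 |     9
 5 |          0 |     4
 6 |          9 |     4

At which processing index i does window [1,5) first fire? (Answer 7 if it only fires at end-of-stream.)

i=0 t=1 v=3: → [1,5),[0,4); WM=−∞
i=1 t=2 v=1: → [2,6),[1,5),[0,4); WM=−∞
i=2 t=3 v=9: → [3,7),[2,6),[1,5),[0,4); WM=0
i=3 t=6 v=3: → [6,10),[5,9),[4,8),[3,7); WM=0
i=4 t=8 v=9: → [8,12),[7,11),[6,10),[5,9); WM=0
i=5 t=0 v=4: → [0,4); WM=5; [0,4) fires=9 [1,5) fires=9
i=6 t=9 v=4: → [9,13),[8,12),[7,11),[6,10); WM=5

5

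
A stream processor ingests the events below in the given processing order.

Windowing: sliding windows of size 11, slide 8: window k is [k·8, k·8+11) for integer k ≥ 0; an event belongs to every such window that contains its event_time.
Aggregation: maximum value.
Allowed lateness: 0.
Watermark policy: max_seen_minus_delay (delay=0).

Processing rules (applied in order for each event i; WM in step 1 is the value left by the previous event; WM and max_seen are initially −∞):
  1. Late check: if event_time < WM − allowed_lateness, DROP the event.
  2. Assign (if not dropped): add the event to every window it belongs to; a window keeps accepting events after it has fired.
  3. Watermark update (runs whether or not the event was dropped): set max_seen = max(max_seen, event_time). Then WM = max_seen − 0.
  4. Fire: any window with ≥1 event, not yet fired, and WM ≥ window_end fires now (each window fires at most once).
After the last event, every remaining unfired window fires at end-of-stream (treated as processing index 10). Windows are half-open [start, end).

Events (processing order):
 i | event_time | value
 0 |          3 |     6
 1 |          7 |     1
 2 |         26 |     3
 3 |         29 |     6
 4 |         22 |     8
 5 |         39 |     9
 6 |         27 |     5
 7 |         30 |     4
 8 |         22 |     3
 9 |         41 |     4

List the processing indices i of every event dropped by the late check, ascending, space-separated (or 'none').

i=0 t=3 v=6: → [0,11); WM=3
i=1 t=7 v=1: → [0,11); WM=7
i=2 t=26 v=3: → [24,35),[16,27); WM=26; [0,11) fires=6
i=3 t=29 v=6: → [24,35); WM=29; [16,27) fires=3
i=4 t=22 v=8: DROP (t<29-0); WM=29
i=5 t=39 v=9: → [32,43); WM=39; [24,35) fires=6
i=6 t=27 v=5: DROP (t<39-0); WM=39
i=7 t=30 v=4: DROP (t<39-0); WM=39
i=8 t=22 v=3: DROP (t<39-0); WM=39
i=9 t=41 v=4: → [40,51),[32,43); WM=41

4 6 7 8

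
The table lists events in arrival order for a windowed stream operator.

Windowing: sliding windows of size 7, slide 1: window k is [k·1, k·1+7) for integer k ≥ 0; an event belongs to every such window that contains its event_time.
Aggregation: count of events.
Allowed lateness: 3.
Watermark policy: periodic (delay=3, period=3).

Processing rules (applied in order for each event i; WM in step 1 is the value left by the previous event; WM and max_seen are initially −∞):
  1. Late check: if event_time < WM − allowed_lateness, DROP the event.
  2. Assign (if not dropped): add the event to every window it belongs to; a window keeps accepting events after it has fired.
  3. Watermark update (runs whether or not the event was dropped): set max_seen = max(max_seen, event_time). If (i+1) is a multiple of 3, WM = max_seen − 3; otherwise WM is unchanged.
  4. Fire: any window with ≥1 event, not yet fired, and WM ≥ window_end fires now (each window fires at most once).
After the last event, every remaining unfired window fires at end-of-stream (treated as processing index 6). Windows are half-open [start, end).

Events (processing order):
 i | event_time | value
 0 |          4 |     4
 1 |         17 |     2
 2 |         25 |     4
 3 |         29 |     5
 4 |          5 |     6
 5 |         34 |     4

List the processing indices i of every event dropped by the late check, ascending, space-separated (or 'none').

4

i=0 t=4 v=4: → [4,11),[3,10),[2,9),[1,8),[0,7); WM=−∞
i=1 t=17 v=2: → [17,24),[16,23),[15,22),[14,21),[13,20),[12,19),[11,18); WM=−∞
i=2 t=25 v=4: → [25,32),[24,31),[23,30),[22,29),[21,28),[20,27),[19,26); WM=22; [0,7) fires=1 [1,8) fires=1 [2,9) fires=1 [3,10) fires=1 [4,11) fires=1 [11,18) fires=1 [12,19) fires=1 [13,20) fires=1 [14,21) fires=1 [15,22) fires=1
i=3 t=29 v=5: → [29,36),[28,35),[27,34),[26,33),[25,32),[24,31),[23,30); WM=22
i=4 t=5 v=6: DROP (t<22-3); WM=22
i=5 t=34 v=4: → [34,41),[33,40),[32,39),[31,38),[30,37),[29,36),[28,35); WM=31; [16,23) fires=1 [17,24) fires=1 [19,26) fires=1 [20,27) fires=1 [21,28) fires=1 [22,29) fires=1 [23,30) fires=2 [24,31) fires=2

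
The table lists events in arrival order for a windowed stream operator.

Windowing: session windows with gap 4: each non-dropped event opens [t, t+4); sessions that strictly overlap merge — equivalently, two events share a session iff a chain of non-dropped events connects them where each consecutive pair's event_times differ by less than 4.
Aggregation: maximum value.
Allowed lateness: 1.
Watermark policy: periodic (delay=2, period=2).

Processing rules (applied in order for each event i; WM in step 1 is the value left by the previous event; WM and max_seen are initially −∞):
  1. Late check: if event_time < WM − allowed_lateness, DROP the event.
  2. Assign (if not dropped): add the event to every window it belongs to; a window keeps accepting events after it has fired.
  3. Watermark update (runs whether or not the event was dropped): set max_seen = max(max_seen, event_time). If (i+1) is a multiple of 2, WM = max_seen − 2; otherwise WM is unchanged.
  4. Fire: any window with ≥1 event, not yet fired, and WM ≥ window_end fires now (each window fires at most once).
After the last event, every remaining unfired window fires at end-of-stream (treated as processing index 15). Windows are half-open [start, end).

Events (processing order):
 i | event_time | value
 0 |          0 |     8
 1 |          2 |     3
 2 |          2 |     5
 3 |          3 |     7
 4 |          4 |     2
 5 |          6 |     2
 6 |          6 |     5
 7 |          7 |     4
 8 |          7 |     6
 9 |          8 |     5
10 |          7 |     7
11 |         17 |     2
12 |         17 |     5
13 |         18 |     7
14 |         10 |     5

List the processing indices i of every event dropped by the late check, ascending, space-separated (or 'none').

14

i=0 t=0 v=8: → [0,4); WM=−∞
i=1 t=2 v=3: → [0,6); WM=0
i=2 t=2 v=5: → [0,6); WM=0
i=3 t=3 v=7: → [0,7); WM=1
i=4 t=4 v=2: → [0,8); WM=1
i=5 t=6 v=2: → [0,10); WM=4
i=6 t=6 v=5: → [0,10); WM=4
i=7 t=7 v=4: → [0,11); WM=5
i=8 t=7 v=6: → [0,11); WM=5
i=9 t=8 v=5: → [0,12); WM=6
i=10 t=7 v=7: → [0,12); WM=6
i=11 t=17 v=2: → [17,21); WM=15
i=12 t=17 v=5: → [17,21); WM=15
i=13 t=18 v=7: → [17,22); WM=16
i=14 t=10 v=5: DROP (t<16-1); WM=16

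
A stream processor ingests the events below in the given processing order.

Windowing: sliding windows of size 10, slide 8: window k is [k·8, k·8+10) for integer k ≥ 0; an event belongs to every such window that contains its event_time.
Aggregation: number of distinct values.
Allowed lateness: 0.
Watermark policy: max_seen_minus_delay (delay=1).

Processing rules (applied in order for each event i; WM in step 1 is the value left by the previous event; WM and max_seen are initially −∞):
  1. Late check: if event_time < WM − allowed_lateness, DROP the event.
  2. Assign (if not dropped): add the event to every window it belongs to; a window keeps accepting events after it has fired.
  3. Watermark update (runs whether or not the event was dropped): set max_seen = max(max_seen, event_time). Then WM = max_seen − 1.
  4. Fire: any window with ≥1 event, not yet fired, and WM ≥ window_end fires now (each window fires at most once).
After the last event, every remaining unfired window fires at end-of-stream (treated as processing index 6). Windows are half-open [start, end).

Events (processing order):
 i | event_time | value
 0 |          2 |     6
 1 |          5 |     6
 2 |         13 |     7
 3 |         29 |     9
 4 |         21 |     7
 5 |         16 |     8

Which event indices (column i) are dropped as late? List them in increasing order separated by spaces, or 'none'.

i=0 t=2 v=6: → [0,10); WM=1
i=1 t=5 v=6: → [0,10); WM=4
i=2 t=13 v=7: → [8,18); WM=12; [0,10) fires=1
i=3 t=29 v=9: → [24,34); WM=28; [8,18) fires=1
i=4 t=21 v=7: DROP (t<28-0); WM=28
i=5 t=16 v=8: DROP (t<28-0); WM=28

4 5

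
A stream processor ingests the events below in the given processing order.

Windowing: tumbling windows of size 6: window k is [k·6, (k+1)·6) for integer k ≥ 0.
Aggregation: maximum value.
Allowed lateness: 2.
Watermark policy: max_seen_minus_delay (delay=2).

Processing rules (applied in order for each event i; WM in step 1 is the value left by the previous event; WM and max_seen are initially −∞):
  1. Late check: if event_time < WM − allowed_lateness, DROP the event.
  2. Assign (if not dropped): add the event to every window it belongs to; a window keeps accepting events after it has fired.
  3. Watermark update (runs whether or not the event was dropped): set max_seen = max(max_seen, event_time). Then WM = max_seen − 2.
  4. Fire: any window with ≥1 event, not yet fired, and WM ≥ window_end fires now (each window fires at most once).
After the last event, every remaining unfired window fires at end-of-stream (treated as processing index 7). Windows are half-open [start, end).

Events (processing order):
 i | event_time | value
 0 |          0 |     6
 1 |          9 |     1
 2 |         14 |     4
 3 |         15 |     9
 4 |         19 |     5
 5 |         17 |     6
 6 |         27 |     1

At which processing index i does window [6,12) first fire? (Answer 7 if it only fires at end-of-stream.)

2

i=0 t=0 v=6: → [0,6); WM=-2
i=1 t=9 v=1: → [6,12); WM=7; [0,6) fires=6
i=2 t=14 v=4: → [12,18); WM=12; [6,12) fires=1
i=3 t=15 v=9: → [12,18); WM=13
i=4 t=19 v=5: → [18,24); WM=17
i=5 t=17 v=6: → [12,18); WM=17
i=6 t=27 v=1: → [24,30); WM=25; [12,18) fires=9 [18,24) fires=5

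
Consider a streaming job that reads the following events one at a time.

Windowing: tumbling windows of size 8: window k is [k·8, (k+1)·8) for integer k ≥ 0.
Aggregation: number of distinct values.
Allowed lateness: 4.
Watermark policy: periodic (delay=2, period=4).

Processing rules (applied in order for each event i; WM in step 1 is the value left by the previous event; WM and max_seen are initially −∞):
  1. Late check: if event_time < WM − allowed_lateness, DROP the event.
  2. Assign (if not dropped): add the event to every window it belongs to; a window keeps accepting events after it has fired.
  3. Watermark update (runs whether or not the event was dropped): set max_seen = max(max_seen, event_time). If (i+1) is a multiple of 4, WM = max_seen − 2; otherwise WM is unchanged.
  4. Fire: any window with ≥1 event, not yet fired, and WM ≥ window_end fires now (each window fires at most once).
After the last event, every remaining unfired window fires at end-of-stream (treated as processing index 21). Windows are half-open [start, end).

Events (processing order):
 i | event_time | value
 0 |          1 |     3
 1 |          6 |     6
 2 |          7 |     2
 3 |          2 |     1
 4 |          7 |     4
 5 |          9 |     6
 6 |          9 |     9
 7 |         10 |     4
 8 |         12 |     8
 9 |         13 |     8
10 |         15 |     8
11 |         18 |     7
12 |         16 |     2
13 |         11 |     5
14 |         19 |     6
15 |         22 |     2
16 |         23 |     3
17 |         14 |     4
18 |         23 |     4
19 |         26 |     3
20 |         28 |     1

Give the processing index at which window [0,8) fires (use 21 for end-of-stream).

i=0 t=1 v=3: → [0,8); WM=−∞
i=1 t=6 v=6: → [0,8); WM=−∞
i=2 t=7 v=2: → [0,8); WM=−∞
i=3 t=2 v=1: → [0,8); WM=5
i=4 t=7 v=4: → [0,8); WM=5
i=5 t=9 v=6: → [8,16); WM=5
i=6 t=9 v=9: → [8,16); WM=5
i=7 t=10 v=4: → [8,16); WM=8; [0,8) fires=5
i=8 t=12 v=8: → [8,16); WM=8
i=9 t=13 v=8: → [8,16); WM=8
i=10 t=15 v=8: → [8,16); WM=8
i=11 t=18 v=7: → [16,24); WM=16; [8,16) fires=4
i=12 t=16 v=2: → [16,24); WM=16
i=13 t=11 v=5: DROP (t<16-4); WM=16
i=14 t=19 v=6: → [16,24); WM=16
i=15 t=22 v=2: → [16,24); WM=20
i=16 t=23 v=3: → [16,24); WM=20
i=17 t=14 v=4: DROP (t<20-4); WM=20
i=18 t=23 v=4: → [16,24); WM=20
i=19 t=26 v=3: → [24,32); WM=24; [16,24) fires=5
i=20 t=28 v=1: → [24,32); WM=24

7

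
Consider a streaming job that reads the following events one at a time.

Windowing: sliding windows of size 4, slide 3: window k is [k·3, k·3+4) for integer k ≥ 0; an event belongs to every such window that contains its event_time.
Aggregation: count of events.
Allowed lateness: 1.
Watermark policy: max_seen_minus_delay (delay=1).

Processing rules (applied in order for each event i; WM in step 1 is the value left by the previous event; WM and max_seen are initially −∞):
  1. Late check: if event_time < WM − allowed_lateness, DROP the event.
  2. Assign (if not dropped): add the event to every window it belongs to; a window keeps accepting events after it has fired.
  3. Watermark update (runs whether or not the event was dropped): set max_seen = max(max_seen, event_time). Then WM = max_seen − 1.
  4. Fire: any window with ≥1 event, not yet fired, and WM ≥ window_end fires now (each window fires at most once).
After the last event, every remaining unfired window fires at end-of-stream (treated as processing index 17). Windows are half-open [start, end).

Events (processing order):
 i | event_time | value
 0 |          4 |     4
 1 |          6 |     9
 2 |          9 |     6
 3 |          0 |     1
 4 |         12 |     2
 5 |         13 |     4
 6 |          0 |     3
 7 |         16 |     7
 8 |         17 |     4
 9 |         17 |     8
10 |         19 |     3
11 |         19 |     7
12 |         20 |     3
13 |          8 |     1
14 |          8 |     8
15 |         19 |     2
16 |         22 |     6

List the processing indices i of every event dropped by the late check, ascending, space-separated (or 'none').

3 6 13 14

i=0 t=4 v=4: → [3,7); WM=3
i=1 t=6 v=9: → [6,10),[3,7); WM=5
i=2 t=9 v=6: → [9,13),[6,10); WM=8; [3,7) fires=2
i=3 t=0 v=1: DROP (t<8-1); WM=8
i=4 t=12 v=2: → [12,16),[9,13); WM=11; [6,10) fires=2
i=5 t=13 v=4: → [12,16); WM=12
i=6 t=0 v=3: DROP (t<12-1); WM=12
i=7 t=16 v=7: → [15,19); WM=15; [9,13) fires=2
i=8 t=17 v=4: → [15,19); WM=16; [12,16) fires=2
i=9 t=17 v=8: → [15,19); WM=16
i=10 t=19 v=3: → [18,22); WM=18
i=11 t=19 v=7: → [18,22); WM=18
i=12 t=20 v=3: → [18,22); WM=19; [15,19) fires=3
i=13 t=8 v=1: DROP (t<19-1); WM=19
i=14 t=8 v=8: DROP (t<19-1); WM=19
i=15 t=19 v=2: → [18,22); WM=19
i=16 t=22 v=6: → [21,25); WM=21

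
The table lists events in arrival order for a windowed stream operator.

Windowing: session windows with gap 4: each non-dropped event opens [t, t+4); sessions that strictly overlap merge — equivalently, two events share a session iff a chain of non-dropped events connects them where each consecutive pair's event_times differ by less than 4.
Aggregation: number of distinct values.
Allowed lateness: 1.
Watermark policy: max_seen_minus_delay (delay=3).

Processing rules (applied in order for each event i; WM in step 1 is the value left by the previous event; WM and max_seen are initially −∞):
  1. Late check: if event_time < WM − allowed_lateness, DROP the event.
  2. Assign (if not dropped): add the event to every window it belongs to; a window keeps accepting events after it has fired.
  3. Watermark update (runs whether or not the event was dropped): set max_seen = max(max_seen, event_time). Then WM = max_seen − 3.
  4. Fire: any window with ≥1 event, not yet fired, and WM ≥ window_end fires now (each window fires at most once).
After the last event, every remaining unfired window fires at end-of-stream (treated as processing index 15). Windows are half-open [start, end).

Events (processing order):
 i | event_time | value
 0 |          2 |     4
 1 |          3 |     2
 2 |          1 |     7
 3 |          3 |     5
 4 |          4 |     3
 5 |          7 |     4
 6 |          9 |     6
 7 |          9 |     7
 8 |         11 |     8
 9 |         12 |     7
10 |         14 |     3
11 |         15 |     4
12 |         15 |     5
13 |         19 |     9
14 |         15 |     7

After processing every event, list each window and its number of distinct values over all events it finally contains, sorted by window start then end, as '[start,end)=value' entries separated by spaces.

i=0 t=2 v=4: → [2,6); WM=-1
i=1 t=3 v=2: → [2,7); WM=0
i=2 t=1 v=7: → [1,7); WM=0
i=3 t=3 v=5: → [1,7); WM=0
i=4 t=4 v=3: → [1,8); WM=1
i=5 t=7 v=4: → [1,11); WM=4
i=6 t=9 v=6: → [1,13); WM=6
i=7 t=9 v=7: → [1,13); WM=6
i=8 t=11 v=8: → [1,15); WM=8
i=9 t=12 v=7: → [1,16); WM=9
i=10 t=14 v=3: → [1,18); WM=11
i=11 t=15 v=4: → [1,19); WM=12
i=12 t=15 v=5: → [1,19); WM=12
i=13 t=19 v=9: → [19,23); WM=16
i=14 t=15 v=7: → [1,19); WM=16

[1,19)=7 [19,23)=1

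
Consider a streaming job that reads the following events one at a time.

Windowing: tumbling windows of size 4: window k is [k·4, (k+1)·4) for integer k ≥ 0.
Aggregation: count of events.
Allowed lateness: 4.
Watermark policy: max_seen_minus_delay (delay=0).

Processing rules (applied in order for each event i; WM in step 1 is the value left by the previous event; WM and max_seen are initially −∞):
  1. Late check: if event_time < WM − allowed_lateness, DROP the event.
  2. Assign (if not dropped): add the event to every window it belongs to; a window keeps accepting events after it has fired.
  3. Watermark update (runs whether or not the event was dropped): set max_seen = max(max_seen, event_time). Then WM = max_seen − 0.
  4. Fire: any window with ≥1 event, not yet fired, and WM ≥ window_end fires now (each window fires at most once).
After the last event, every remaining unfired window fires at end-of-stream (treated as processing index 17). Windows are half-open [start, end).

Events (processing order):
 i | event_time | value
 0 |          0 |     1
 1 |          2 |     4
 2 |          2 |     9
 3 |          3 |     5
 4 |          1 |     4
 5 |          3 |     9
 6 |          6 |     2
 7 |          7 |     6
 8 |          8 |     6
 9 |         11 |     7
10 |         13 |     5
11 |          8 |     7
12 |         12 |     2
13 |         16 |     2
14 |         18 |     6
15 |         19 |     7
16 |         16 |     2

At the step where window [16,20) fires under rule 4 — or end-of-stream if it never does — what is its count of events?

i=0 t=0 v=1: → [0,4); WM=0
i=1 t=2 v=4: → [0,4); WM=2
i=2 t=2 v=9: → [0,4); WM=2
i=3 t=3 v=5: → [0,4); WM=3
i=4 t=1 v=4: → [0,4); WM=3
i=5 t=3 v=9: → [0,4); WM=3
i=6 t=6 v=2: → [4,8); WM=6; [0,4) fires=6
i=7 t=7 v=6: → [4,8); WM=7
i=8 t=8 v=6: → [8,12); WM=8; [4,8) fires=2
i=9 t=11 v=7: → [8,12); WM=11
i=10 t=13 v=5: → [12,16); WM=13; [8,12) fires=2
i=11 t=8 v=7: DROP (t<13-4); WM=13
i=12 t=12 v=2: → [12,16); WM=13
i=13 t=16 v=2: → [16,20); WM=16; [12,16) fires=2
i=14 t=18 v=6: → [16,20); WM=18
i=15 t=19 v=7: → [16,20); WM=19
i=16 t=16 v=2: → [16,20); WM=19

4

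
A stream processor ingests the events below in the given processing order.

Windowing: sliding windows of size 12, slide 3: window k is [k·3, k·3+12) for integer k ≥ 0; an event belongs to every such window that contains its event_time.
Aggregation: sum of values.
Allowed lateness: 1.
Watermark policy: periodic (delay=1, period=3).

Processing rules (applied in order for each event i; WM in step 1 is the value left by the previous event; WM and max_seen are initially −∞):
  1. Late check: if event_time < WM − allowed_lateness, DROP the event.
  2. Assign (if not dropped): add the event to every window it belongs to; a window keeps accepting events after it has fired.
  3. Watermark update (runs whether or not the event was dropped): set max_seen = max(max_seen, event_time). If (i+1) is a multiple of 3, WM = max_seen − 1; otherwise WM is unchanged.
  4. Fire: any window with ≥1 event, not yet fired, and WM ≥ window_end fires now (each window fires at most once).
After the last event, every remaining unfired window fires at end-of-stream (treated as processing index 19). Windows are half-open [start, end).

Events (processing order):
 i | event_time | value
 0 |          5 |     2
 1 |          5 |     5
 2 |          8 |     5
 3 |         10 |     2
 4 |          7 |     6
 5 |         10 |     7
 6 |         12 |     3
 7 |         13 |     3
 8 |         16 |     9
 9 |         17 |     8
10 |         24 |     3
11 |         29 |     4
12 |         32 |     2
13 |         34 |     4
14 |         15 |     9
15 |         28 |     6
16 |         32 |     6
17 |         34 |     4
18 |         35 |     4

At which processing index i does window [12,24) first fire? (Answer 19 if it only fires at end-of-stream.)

11

i=0 t=5 v=2: → [3,15),[0,12); WM=−∞
i=1 t=5 v=5: → [3,15),[0,12); WM=−∞
i=2 t=8 v=5: → [6,18),[3,15),[0,12); WM=7
i=3 t=10 v=2: → [9,21),[6,18),[3,15),[0,12); WM=7
i=4 t=7 v=6: → [6,18),[3,15),[0,12); WM=7
i=5 t=10 v=7: → [9,21),[6,18),[3,15),[0,12); WM=9
i=6 t=12 v=3: → [12,24),[9,21),[6,18),[3,15); WM=9
i=7 t=13 v=3: → [12,24),[9,21),[6,18),[3,15); WM=9
i=8 t=16 v=9: → [15,27),[12,24),[9,21),[6,18); WM=15; [0,12) fires=27 [3,15) fires=33
i=9 t=17 v=8: → [15,27),[12,24),[9,21),[6,18); WM=15
i=10 t=24 v=3: → [24,36),[21,33),[18,30),[15,27); WM=15
i=11 t=29 v=4: → [27,39),[24,36),[21,33),[18,30); WM=28; [6,18) fires=43 [9,21) fires=32 [12,24) fires=23 [15,27) fires=20
i=12 t=32 v=2: → [30,42),[27,39),[24,36),[21,33); WM=28
i=13 t=34 v=4: → [33,45),[30,42),[27,39),[24,36); WM=28
i=14 t=15 v=9: DROP (t<28-1); WM=33; [18,30) fires=7 [21,33) fires=9
i=15 t=28 v=6: DROP (t<33-1); WM=33
i=16 t=32 v=6: → [30,42),[27,39),[24,36),[21,33); WM=33
i=17 t=34 v=4: → [33,45),[30,42),[27,39),[24,36); WM=33
i=18 t=35 v=4: → [33,45),[30,42),[27,39),[24,36); WM=33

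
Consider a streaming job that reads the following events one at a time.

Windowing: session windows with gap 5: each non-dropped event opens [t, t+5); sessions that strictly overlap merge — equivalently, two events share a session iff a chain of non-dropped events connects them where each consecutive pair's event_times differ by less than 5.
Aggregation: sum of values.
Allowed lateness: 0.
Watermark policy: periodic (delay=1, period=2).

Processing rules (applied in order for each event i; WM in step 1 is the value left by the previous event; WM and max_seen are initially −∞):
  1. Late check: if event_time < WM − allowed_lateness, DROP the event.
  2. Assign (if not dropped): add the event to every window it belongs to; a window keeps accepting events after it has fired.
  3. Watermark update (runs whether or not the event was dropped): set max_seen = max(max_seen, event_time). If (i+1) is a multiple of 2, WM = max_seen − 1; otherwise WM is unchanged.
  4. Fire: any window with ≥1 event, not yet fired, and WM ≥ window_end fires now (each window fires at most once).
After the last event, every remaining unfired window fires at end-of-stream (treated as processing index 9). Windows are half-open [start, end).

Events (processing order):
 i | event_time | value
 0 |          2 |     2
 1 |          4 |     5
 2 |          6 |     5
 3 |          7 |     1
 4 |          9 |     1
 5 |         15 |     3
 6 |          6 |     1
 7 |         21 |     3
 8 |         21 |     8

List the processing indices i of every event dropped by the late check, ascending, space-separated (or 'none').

6

i=0 t=2 v=2: → [2,7); WM=−∞
i=1 t=4 v=5: → [2,9); WM=3
i=2 t=6 v=5: → [2,11); WM=3
i=3 t=7 v=1: → [2,12); WM=6
i=4 t=9 v=1: → [2,14); WM=6
i=5 t=15 v=3: → [15,20); WM=14
i=6 t=6 v=1: DROP (t<14-0); WM=14
i=7 t=21 v=3: → [21,26); WM=20
i=8 t=21 v=8: → [21,26); WM=20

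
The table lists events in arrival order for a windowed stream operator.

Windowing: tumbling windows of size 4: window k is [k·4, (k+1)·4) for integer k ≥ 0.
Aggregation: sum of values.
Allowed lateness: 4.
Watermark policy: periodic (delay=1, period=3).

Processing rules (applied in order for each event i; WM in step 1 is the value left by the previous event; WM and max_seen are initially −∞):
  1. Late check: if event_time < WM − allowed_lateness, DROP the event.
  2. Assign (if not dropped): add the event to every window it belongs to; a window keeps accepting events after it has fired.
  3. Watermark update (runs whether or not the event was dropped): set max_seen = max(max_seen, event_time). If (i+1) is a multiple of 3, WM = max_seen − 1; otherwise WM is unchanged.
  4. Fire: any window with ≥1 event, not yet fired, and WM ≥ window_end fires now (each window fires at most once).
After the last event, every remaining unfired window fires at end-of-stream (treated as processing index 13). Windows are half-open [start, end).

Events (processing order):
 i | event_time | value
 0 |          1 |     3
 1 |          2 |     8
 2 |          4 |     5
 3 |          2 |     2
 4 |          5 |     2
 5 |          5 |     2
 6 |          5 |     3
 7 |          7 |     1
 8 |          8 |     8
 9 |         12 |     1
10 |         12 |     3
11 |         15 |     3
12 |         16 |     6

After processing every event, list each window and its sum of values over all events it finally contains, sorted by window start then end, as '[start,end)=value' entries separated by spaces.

[0,4)=13 [4,8)=13 [8,12)=8 [12,16)=7 [16,20)=6

i=0 t=1 v=3: → [0,4); WM=−∞
i=1 t=2 v=8: → [0,4); WM=−∞
i=2 t=4 v=5: → [4,8); WM=3
i=3 t=2 v=2: → [0,4); WM=3
i=4 t=5 v=2: → [4,8); WM=3
i=5 t=5 v=2: → [4,8); WM=4; [0,4) fires=13
i=6 t=5 v=3: → [4,8); WM=4
i=7 t=7 v=1: → [4,8); WM=4
i=8 t=8 v=8: → [8,12); WM=7
i=9 t=12 v=1: → [12,16); WM=7
i=10 t=12 v=3: → [12,16); WM=7
i=11 t=15 v=3: → [12,16); WM=14; [4,8) fires=13 [8,12) fires=8
i=12 t=16 v=6: → [16,20); WM=14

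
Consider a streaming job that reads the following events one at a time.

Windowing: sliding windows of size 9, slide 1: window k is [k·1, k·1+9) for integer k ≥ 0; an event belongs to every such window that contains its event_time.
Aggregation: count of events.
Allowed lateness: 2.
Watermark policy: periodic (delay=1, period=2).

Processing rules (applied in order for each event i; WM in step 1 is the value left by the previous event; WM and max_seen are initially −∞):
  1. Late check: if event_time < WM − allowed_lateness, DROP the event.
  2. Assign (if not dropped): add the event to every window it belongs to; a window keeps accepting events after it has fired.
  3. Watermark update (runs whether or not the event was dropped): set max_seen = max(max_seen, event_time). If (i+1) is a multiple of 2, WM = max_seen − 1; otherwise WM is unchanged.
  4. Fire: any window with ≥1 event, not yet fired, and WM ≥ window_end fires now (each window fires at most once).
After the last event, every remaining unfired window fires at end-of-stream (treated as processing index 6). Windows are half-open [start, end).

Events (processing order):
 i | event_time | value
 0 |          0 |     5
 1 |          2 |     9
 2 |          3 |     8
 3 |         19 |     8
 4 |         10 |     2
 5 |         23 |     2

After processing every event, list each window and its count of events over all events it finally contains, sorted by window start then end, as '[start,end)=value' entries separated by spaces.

[0,9)=3 [1,10)=2 [2,11)=2 [3,12)=1 [11,20)=1 [12,21)=1 [13,22)=1 [14,23)=1 [15,24)=2 [16,25)=2 [17,26)=2 [18,27)=2 [19,28)=2 [20,29)=1 [21,30)=1 [22,31)=1 [23,32)=1

i=0 t=0 v=5: → [0,9); WM=−∞
i=1 t=2 v=9: → [2,11),[1,10),[0,9); WM=1
i=2 t=3 v=8: → [3,12),[2,11),[1,10),[0,9); WM=1
i=3 t=19 v=8: → [19,28),[18,27),[17,26),[16,25),[15,24),[14,23),[13,22),[12,21),[11,20); WM=18; [0,9) fires=3 [1,10) fires=2 [2,11) fires=2 [3,12) fires=1
i=4 t=10 v=2: DROP (t<18-2); WM=18
i=5 t=23 v=2: → [23,32),[22,31),[21,30),[20,29),[19,28),[18,27),[17,26),[16,25),[15,24); WM=22; [11,20) fires=1 [12,21) fires=1 [13,22) fires=1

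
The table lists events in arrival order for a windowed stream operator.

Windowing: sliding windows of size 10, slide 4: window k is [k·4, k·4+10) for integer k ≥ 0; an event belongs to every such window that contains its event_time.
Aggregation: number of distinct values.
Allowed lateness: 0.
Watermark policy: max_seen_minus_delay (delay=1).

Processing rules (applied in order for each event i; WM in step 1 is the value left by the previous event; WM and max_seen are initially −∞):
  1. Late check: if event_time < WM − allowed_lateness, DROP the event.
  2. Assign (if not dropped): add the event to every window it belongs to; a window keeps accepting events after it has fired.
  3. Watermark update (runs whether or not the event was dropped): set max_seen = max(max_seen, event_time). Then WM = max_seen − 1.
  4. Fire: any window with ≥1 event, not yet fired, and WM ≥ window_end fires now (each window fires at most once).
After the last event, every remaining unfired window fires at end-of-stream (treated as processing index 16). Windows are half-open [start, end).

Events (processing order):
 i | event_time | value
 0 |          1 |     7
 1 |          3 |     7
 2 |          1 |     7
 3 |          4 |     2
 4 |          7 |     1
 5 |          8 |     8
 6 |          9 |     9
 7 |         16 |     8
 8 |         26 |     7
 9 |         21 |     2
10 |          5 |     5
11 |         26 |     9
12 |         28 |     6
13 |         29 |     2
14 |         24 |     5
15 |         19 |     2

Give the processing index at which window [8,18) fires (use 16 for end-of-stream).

i=0 t=1 v=7: → [0,10); WM=0
i=1 t=3 v=7: → [0,10); WM=2
i=2 t=1 v=7: DROP (t<2-0); WM=2
i=3 t=4 v=2: → [4,14),[0,10); WM=3
i=4 t=7 v=1: → [4,14),[0,10); WM=6
i=5 t=8 v=8: → [8,18),[4,14),[0,10); WM=7
i=6 t=9 v=9: → [8,18),[4,14),[0,10); WM=8
i=7 t=16 v=8: → [16,26),[12,22),[8,18); WM=15; [0,10) fires=5 [4,14) fires=4
i=8 t=26 v=7: → [24,34),[20,30); WM=25; [8,18) fires=2 [12,22) fires=1
i=9 t=21 v=2: DROP (t<25-0); WM=25
i=10 t=5 v=5: DROP (t<25-0); WM=25
i=11 t=26 v=9: → [24,34),[20,30); WM=25
i=12 t=28 v=6: → [28,38),[24,34),[20,30); WM=27; [16,26) fires=1
i=13 t=29 v=2: → [28,38),[24,34),[20,30); WM=28
i=14 t=24 v=5: DROP (t<28-0); WM=28
i=15 t=19 v=2: DROP (t<28-0); WM=28

8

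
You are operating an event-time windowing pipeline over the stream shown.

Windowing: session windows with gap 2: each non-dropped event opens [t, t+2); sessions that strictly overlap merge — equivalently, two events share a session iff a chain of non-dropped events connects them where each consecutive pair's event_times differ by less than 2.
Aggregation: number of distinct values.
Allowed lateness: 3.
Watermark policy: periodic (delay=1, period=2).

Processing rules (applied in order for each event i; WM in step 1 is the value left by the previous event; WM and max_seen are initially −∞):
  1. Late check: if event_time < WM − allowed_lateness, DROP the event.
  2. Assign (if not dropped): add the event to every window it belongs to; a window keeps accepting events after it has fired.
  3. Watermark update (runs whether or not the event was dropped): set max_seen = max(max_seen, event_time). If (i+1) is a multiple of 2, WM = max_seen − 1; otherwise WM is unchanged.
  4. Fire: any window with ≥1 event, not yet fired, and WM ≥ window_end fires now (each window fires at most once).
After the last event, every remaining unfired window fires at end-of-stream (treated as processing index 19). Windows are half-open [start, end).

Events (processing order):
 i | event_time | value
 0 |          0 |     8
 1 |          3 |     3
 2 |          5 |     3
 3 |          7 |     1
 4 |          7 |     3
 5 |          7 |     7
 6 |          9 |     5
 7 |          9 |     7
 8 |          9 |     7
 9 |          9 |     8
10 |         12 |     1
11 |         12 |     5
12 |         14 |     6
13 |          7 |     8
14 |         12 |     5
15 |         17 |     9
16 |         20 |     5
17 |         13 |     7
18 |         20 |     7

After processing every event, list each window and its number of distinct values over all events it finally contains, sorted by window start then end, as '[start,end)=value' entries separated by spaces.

[0,2)=1 [3,5)=1 [5,7)=1 [7,9)=3 [9,11)=3 [12,16)=4 [17,19)=1 [20,22)=2

i=0 t=0 v=8: → [0,2); WM=−∞
i=1 t=3 v=3: → [3,5); WM=2
i=2 t=5 v=3: → [5,7); WM=2
i=3 t=7 v=1: → [7,9); WM=6
i=4 t=7 v=3: → [7,9); WM=6
i=5 t=7 v=7: → [7,9); WM=6
i=6 t=9 v=5: → [9,11); WM=6
i=7 t=9 v=7: → [9,11); WM=8
i=8 t=9 v=7: → [9,11); WM=8
i=9 t=9 v=8: → [9,11); WM=8
i=10 t=12 v=1: → [12,14); WM=8
i=11 t=12 v=5: → [12,14); WM=11
i=12 t=14 v=6: → [14,16); WM=11
i=13 t=7 v=8: DROP (t<11-3); WM=13
i=14 t=12 v=5: → [12,14); WM=13
i=15 t=17 v=9: → [17,19); WM=16
i=16 t=20 v=5: → [20,22); WM=16
i=17 t=13 v=7: → [12,16); WM=19
i=18 t=20 v=7: → [20,22); WM=19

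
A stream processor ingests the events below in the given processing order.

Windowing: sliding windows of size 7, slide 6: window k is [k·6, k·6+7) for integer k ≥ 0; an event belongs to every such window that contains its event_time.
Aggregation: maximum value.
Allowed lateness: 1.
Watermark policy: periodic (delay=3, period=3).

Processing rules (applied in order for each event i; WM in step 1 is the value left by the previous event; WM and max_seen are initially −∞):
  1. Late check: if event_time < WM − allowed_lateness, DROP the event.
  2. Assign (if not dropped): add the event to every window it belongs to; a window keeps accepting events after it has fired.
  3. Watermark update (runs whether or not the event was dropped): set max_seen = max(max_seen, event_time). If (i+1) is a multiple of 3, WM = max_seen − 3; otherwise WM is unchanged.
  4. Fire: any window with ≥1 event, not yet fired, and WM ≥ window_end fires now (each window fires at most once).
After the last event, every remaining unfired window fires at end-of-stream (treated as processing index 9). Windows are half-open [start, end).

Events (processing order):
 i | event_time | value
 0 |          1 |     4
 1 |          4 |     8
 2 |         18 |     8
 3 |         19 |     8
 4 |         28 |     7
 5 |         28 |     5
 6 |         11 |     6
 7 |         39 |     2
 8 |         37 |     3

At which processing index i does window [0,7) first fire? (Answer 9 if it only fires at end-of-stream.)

2

i=0 t=1 v=4: → [0,7); WM=−∞
i=1 t=4 v=8: → [0,7); WM=−∞
i=2 t=18 v=8: → [18,25),[12,19); WM=15; [0,7) fires=8
i=3 t=19 v=8: → [18,25); WM=15
i=4 t=28 v=7: → [24,31); WM=15
i=5 t=28 v=5: → [24,31); WM=25; [12,19) fires=8 [18,25) fires=8
i=6 t=11 v=6: DROP (t<25-1); WM=25
i=7 t=39 v=2: → [36,43); WM=25
i=8 t=37 v=3: → [36,43); WM=36; [24,31) fires=7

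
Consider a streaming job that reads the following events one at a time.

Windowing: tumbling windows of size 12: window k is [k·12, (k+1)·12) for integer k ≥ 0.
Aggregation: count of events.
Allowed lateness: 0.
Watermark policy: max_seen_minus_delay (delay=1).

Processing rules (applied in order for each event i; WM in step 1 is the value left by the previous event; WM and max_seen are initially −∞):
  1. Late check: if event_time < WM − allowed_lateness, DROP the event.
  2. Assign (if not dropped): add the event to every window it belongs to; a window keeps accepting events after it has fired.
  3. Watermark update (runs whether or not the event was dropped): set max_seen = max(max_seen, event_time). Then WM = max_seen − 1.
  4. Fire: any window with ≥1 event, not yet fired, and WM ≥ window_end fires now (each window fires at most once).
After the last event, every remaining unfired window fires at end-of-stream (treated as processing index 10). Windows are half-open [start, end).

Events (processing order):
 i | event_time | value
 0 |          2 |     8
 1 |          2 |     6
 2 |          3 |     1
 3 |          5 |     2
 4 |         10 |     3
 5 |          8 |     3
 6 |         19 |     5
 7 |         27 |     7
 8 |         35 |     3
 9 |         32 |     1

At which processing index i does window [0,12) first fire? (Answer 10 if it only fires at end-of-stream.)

i=0 t=2 v=8: → [0,12); WM=1
i=1 t=2 v=6: → [0,12); WM=1
i=2 t=3 v=1: → [0,12); WM=2
i=3 t=5 v=2: → [0,12); WM=4
i=4 t=10 v=3: → [0,12); WM=9
i=5 t=8 v=3: DROP (t<9-0); WM=9
i=6 t=19 v=5: → [12,24); WM=18; [0,12) fires=5
i=7 t=27 v=7: → [24,36); WM=26; [12,24) fires=1
i=8 t=35 v=3: → [24,36); WM=34
i=9 t=32 v=1: DROP (t<34-0); WM=34

6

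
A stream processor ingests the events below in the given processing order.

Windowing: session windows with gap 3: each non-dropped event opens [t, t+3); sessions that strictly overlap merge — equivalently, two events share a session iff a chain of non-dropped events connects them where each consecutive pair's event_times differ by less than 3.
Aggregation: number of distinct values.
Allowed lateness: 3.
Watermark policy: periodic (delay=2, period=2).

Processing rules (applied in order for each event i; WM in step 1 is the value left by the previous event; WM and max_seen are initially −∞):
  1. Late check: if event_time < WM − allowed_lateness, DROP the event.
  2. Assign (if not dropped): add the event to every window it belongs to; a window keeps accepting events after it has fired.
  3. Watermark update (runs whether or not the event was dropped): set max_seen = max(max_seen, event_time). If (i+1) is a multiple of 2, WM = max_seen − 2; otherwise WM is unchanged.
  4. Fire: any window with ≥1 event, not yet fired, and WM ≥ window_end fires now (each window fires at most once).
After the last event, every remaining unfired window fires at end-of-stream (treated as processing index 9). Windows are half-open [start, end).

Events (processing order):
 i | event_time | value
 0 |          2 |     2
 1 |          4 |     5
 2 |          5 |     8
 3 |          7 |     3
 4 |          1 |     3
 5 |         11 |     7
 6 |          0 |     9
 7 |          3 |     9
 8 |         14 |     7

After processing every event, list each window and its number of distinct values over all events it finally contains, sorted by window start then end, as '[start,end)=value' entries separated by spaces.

i=0 t=2 v=2: → [2,5); WM=−∞
i=1 t=4 v=5: → [2,7); WM=2
i=2 t=5 v=8: → [2,8); WM=2
i=3 t=7 v=3: → [2,10); WM=5
i=4 t=1 v=3: DROP (t<5-3); WM=5
i=5 t=11 v=7: → [11,14); WM=9
i=6 t=0 v=9: DROP (t<9-3); WM=9
i=7 t=3 v=9: DROP (t<9-3); WM=9
i=8 t=14 v=7: → [14,17); WM=9

[2,10)=4 [11,14)=1 [14,17)=1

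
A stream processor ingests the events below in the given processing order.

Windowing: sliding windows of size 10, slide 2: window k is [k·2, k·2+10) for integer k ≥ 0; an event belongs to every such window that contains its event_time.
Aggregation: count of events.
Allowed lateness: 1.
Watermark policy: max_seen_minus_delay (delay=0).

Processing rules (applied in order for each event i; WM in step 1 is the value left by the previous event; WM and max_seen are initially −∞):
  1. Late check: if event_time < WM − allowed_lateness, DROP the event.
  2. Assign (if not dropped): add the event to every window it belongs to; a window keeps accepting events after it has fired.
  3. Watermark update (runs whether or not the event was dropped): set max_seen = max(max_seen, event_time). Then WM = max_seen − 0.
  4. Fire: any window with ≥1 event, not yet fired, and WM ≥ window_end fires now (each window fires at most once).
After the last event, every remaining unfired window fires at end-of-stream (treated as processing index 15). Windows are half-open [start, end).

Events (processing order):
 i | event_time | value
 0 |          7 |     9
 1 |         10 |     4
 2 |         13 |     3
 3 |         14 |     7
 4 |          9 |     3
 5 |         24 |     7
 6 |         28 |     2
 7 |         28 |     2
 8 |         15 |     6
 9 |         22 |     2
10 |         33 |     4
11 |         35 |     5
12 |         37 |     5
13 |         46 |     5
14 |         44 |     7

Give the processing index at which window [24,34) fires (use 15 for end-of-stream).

i=0 t=7 v=9: → [6,16),[4,14),[2,12),[0,10); WM=7
i=1 t=10 v=4: → [10,20),[8,18),[6,16),[4,14),[2,12); WM=10; [0,10) fires=1
i=2 t=13 v=3: → [12,22),[10,20),[8,18),[6,16),[4,14); WM=13; [2,12) fires=2
i=3 t=14 v=7: → [14,24),[12,22),[10,20),[8,18),[6,16); WM=14; [4,14) fires=3
i=4 t=9 v=3: DROP (t<14-1); WM=14
i=5 t=24 v=7: → [24,34),[22,32),[20,30),[18,28),[16,26); WM=24; [6,16) fires=4 [8,18) fires=3 [10,20) fires=3 [12,22) fires=2 [14,24) fires=1
i=6 t=28 v=2: → [28,38),[26,36),[24,34),[22,32),[20,30); WM=28; [16,26) fires=1 [18,28) fires=1
i=7 t=28 v=2: → [28,38),[26,36),[24,34),[22,32),[20,30); WM=28
i=8 t=15 v=6: DROP (t<28-1); WM=28
i=9 t=22 v=2: DROP (t<28-1); WM=28
i=10 t=33 v=4: → [32,42),[30,40),[28,38),[26,36),[24,34); WM=33; [20,30) fires=3 [22,32) fires=3
i=11 t=35 v=5: → [34,44),[32,42),[30,40),[28,38),[26,36); WM=35; [24,34) fires=4
i=12 t=37 v=5: → [36,46),[34,44),[32,42),[30,40),[28,38); WM=37; [26,36) fires=4
i=13 t=46 v=5: → [46,56),[44,54),[42,52),[40,50),[38,48); WM=46; [28,38) fires=5 [30,40) fires=3 [32,42) fires=3 [34,44) fires=2 [36,46) fires=1
i=14 t=44 v=7: DROP (t<46-1); WM=46

11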